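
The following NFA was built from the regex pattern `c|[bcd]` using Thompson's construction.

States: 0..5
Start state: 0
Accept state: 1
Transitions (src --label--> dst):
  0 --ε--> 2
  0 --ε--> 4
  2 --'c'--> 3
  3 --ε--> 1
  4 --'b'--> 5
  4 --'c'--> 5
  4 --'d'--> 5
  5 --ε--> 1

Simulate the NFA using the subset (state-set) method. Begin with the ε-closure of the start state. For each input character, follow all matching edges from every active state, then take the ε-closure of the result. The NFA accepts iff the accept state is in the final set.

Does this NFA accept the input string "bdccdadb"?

S₀ = ε-closure({0}) = {0,2,4}
'b' @ 1: {1,5}  ✓accept
'd' @ 2: {}  — state set empty
rest 'ccdadb' ignored (set empty)
final: {}; accept 1 not in set

Answer: REJECT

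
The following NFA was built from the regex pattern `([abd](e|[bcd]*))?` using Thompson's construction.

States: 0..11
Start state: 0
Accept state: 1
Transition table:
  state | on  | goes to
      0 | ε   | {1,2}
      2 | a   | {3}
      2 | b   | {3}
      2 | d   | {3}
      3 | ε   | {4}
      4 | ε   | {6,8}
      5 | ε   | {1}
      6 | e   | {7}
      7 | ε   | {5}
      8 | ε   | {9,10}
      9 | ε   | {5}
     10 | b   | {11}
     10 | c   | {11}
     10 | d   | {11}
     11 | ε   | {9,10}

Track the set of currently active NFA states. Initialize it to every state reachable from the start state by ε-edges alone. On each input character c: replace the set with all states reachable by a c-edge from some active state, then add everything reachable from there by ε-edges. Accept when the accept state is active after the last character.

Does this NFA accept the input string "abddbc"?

Answer: ACCEPT

Steps:
start: ε-closure({0}) = {0,1,2}
'a' @ 1: {1,3,4,5,6,8,9,10}  (accept∈set)
'b' @ 2: {1,5,9,10,11}  (accept∈set)
'd' @ 3: {1,5,9,10,11}  (accept∈set)
'd' @ 4: {1,5,9,10,11}  (accept∈set)
'b' @ 5: {1,5,9,10,11}  (accept∈set)
'c' @ 6: {1,5,9,10,11}  (accept∈set)
final: {1,5,9,10,11}; accept 1 in set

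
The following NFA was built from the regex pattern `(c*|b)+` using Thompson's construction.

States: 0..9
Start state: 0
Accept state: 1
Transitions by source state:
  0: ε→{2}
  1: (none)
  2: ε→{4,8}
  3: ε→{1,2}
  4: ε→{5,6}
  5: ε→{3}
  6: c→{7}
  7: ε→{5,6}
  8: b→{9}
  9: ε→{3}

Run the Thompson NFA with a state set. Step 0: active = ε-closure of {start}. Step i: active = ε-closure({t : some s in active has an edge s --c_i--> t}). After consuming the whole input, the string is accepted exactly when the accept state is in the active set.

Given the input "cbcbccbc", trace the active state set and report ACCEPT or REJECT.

initial (ε-close {0}): {0,1,2,3,4,5,6,8}
'c' @ 1: {1,2,3,4,5,6,7,8}  ✓accept
'b' @ 2: {1,2,3,4,5,6,8,9}  ✓accept
'c' @ 3: {1,2,3,4,5,6,7,8}  ✓accept
'b' @ 4: {1,2,3,4,5,6,8,9}  ✓accept
'c' @ 5: {1,2,3,4,5,6,7,8}  ✓accept
'c' @ 6: {1,2,3,4,5,6,7,8}  ✓accept
'b' @ 7: {1,2,3,4,5,6,8,9}  ✓accept
'c' @ 8: {1,2,3,4,5,6,7,8}  ✓accept
end set {1,2,3,4,5,6,7,8} — state 1 in

Answer: ACCEPT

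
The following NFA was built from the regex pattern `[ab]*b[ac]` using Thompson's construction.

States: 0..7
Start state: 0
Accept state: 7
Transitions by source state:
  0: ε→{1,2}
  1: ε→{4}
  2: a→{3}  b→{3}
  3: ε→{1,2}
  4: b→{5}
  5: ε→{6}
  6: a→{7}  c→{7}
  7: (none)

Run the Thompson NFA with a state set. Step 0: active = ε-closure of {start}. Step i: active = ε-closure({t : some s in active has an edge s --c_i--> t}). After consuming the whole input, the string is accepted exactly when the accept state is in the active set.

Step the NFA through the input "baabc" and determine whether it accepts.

Answer: ACCEPT

Trace:
start: ε-closure({0}) = {0,1,2,4}
'b' @ 1: {1,2,3,4,5,6}
'a' @ 2: {1,2,3,4,7}  (accept∈set)
'a' @ 3: {1,2,3,4}
'b' @ 4: {1,2,3,4,5,6}
'c' @ 5: {7}  (accept∈set)
after full input: {7}  (accept=7 in)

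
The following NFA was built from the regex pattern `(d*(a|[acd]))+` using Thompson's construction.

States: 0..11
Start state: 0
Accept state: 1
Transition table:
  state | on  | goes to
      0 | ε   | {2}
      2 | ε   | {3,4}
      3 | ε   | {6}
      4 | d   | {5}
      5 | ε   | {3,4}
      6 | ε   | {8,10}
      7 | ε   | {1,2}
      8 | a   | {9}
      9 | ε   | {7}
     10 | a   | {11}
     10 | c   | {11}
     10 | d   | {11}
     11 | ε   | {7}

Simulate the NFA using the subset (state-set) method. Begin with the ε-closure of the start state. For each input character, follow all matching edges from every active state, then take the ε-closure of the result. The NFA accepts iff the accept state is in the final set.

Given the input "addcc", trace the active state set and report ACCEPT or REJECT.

initial (ε-close {0}): {0,2,3,4,6,8,10}
'a' @ 1: {1,2,3,4,6,7,8,9,10,11}  [accepting]
'd' @ 2: {1,2,3,4,5,6,7,8,10,11}  [accepting]
'd' @ 3: {1,2,3,4,5,6,7,8,10,11}  [accepting]
'c' @ 4: {1,2,3,4,6,7,8,10,11}  [accepting]
'c' @ 5: {1,2,3,4,6,7,8,10,11}  [accepting]
final: {1,2,3,4,6,7,8,10,11}; accept 1 in set

Answer: ACCEPT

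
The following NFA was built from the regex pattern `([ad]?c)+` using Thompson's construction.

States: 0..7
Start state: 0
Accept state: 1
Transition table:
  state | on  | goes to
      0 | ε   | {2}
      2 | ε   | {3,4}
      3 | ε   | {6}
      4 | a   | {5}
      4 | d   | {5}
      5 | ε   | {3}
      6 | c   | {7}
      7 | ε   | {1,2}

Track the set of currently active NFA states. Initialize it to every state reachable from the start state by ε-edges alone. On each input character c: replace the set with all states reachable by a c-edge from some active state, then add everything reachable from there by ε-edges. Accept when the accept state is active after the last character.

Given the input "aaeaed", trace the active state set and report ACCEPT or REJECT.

S₀ = ε-closure({0}) = {0,2,3,4,6}
'a' @ 1: {3,5,6}
'a' @ 2: {}  — no active states
rest 'eaed' ignored (set empty)
end set {} — state 1 not in

Answer: REJECT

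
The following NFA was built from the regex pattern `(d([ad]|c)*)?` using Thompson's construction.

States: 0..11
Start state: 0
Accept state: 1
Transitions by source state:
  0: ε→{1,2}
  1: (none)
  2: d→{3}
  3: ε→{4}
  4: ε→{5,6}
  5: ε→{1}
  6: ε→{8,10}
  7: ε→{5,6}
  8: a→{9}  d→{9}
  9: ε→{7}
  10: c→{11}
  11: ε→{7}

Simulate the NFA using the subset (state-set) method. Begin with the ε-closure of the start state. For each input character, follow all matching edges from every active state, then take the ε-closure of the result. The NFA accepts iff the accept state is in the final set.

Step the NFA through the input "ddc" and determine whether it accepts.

start: ε-closure({0}) = {0,1,2}
'd' @ 1: {1,3,4,5,6,8,10}  ✓accept
'd' @ 2: {1,5,6,7,8,9,10}  ✓accept
'c' @ 3: {1,5,6,7,8,10,11}  ✓accept
after full input: {1,5,6,7,8,10,11}  (accept=1 in)

Answer: ACCEPT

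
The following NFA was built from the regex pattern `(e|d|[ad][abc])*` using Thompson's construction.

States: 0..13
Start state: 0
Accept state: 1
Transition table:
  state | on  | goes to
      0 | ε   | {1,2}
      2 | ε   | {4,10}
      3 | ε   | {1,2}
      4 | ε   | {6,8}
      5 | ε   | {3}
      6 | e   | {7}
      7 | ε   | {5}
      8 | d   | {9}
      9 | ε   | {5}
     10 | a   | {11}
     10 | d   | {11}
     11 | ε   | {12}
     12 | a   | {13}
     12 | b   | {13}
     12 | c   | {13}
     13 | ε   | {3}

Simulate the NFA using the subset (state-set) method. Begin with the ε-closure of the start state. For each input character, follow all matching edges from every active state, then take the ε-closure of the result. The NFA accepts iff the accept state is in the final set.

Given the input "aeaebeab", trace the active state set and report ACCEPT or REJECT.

S₀ = ε-closure({0}) = {0,1,2,4,6,8,10}
'a' @ 1: {11,12}
'e' @ 2: {}  — no active states
rest 'aebeab' ignored (set empty)
after full input: {}  (accept=1 not in)

Answer: REJECT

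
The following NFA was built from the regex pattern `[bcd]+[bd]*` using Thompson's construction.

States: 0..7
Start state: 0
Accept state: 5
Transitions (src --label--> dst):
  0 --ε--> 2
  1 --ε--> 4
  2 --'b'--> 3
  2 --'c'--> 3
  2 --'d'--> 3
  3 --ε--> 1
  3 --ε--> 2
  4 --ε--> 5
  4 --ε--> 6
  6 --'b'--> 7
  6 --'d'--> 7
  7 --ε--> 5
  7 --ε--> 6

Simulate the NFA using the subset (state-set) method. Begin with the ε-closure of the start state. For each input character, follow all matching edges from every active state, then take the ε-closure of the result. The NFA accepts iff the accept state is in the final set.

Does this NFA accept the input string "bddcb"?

initial (ε-close {0}): {0,2}
'b' @ 1: {1,2,3,4,5,6}  (accept∈set)
'd' @ 2: {1,2,3,4,5,6,7}  (accept∈set)
'd' @ 3: {1,2,3,4,5,6,7}  (accept∈set)
'c' @ 4: {1,2,3,4,5,6}  (accept∈set)
'b' @ 5: {1,2,3,4,5,6,7}  (accept∈set)
after full input: {1,2,3,4,5,6,7}  (accept=5 in)

Answer: ACCEPT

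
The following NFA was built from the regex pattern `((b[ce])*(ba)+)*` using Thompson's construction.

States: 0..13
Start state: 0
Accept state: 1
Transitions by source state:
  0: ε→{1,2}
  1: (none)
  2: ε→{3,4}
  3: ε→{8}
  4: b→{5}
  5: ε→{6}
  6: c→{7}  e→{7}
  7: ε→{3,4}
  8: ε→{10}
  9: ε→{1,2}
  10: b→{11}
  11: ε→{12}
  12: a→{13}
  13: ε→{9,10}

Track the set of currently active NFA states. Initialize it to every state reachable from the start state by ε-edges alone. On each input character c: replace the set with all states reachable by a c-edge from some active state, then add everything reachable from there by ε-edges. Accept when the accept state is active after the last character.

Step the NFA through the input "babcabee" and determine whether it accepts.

start: ε-closure({0}) = {0,1,2,3,4,8,10}
'b' @ 1: {5,6,11,12}
'a' @ 2: {1,2,3,4,8,9,10,13}  (accept∈set)
'b' @ 3: {5,6,11,12}
'c' @ 4: {3,4,7,8,10}
'a' @ 5: {}  — no active states
rest 'bee' ignored (set empty)
after full input: {}  (accept=1 not in)

Answer: REJECT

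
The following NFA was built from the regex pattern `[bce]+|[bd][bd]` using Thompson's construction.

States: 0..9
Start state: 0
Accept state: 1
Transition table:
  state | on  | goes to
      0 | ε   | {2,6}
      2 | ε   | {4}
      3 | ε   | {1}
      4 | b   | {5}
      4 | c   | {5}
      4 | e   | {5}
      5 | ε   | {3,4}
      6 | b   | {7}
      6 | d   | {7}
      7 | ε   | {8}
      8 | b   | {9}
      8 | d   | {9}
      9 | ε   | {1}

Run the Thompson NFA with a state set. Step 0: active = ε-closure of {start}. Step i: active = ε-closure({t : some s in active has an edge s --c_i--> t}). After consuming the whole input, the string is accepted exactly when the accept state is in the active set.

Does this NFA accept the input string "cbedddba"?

Answer: REJECT

Trace:
S₀ = ε-closure({0}) = {0,2,4,6}
'c' @ 1: {1,3,4,5}  ✓accept
'b' @ 2: {1,3,4,5}  ✓accept
'e' @ 3: {1,3,4,5}  ✓accept
'd' @ 4: {}  — no active states
rest 'ddba' ignored (set empty)
end set {} — state 1 not in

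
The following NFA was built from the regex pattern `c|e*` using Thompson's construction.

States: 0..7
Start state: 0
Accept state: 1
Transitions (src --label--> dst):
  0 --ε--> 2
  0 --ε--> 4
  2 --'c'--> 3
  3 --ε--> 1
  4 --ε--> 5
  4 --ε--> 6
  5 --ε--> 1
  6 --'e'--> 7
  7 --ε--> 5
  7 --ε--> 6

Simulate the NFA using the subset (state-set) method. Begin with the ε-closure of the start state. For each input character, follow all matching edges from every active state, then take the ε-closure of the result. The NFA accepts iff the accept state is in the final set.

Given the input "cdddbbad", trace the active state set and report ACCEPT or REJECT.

Answer: REJECT

Steps:
initial (ε-close {0}): {0,1,2,4,5,6}
'c' @ 1: {1,3}  (accept∈set)
'd' @ 2: {}  — dead — no transitions
rest 'ddbbad' ignored (set empty)
end set {} — state 1 not in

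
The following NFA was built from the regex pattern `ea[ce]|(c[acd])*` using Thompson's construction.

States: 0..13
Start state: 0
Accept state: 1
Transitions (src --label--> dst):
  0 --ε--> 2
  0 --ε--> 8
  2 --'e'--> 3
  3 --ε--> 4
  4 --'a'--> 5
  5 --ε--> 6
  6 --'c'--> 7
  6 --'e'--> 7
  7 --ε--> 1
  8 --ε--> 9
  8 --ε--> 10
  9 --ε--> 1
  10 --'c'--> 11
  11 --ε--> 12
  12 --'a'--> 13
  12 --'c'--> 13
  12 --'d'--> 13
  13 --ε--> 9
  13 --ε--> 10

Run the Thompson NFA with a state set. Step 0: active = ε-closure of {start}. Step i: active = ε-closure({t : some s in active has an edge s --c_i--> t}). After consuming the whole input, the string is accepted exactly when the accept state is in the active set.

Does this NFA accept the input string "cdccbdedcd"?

Answer: REJECT

Trace:
S₀ = ε-closure({0}) = {0,1,2,8,9,10}
'c' @ 1: {11,12}
'd' @ 2: {1,9,10,13}  ✓accept
'c' @ 3: {11,12}
'c' @ 4: {1,9,10,13}  ✓accept
'b' @ 5: {}  — state set empty
rest 'dedcd' ignored (set empty)
end set {} — state 1 not in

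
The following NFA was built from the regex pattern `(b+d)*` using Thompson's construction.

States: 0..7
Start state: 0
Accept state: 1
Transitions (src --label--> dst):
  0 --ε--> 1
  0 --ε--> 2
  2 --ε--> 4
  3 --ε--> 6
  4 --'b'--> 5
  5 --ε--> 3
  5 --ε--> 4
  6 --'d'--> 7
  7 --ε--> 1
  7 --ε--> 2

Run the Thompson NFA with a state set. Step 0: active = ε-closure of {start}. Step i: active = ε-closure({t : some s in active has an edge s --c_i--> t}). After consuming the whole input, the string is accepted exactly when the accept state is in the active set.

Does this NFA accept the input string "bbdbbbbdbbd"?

S₀ = ε-closure({0}) = {0,1,2,4}
'b' @ 1: {3,4,5,6}
'b' @ 2: {3,4,5,6}
'd' @ 3: {1,2,4,7}  [accepting]
'b' @ 4: {3,4,5,6}
'b' @ 5: {3,4,5,6}
'b' @ 6: {3,4,5,6}
'b' @ 7: {3,4,5,6}
'd' @ 8: {1,2,4,7}  [accepting]
'b' @ 9: {3,4,5,6}
'b' @ 10: {3,4,5,6}
'd' @ 11: {1,2,4,7}  [accepting]
final: {1,2,4,7}; accept 1 in set

Answer: ACCEPT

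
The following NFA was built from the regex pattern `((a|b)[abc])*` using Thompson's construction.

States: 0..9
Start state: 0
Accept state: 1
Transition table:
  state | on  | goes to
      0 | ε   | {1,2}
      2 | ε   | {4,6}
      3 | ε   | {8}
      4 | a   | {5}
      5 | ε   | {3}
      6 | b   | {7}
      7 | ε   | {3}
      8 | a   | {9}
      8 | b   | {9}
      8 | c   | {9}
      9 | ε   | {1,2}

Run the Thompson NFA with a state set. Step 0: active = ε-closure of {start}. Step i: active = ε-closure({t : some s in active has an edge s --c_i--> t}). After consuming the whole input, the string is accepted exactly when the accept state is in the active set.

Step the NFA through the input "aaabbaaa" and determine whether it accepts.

S₀ = ε-closure({0}) = {0,1,2,4,6}
'a' @ 1: {3,5,8}
'a' @ 2: {1,2,4,6,9}  [accepting]
'a' @ 3: {3,5,8}
'b' @ 4: {1,2,4,6,9}  [accepting]
'b' @ 5: {3,7,8}
'a' @ 6: {1,2,4,6,9}  [accepting]
'a' @ 7: {3,5,8}
'a' @ 8: {1,2,4,6,9}  [accepting]
end set {1,2,4,6,9} — state 1 in

Answer: ACCEPT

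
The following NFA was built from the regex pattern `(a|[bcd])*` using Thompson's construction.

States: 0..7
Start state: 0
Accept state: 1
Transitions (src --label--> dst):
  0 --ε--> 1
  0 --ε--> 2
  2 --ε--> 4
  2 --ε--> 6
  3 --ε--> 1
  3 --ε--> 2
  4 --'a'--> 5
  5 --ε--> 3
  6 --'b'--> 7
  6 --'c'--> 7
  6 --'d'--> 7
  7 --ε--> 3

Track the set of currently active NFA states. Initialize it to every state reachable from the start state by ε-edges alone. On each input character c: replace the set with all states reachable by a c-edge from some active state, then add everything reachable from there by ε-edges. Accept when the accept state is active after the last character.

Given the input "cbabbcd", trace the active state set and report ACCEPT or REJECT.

start: ε-closure({0}) = {0,1,2,4,6}
'c' @ 1: {1,2,3,4,6,7}  (accept∈set)
'b' @ 2: {1,2,3,4,6,7}  (accept∈set)
'a' @ 3: {1,2,3,4,5,6}  (accept∈set)
'b' @ 4: {1,2,3,4,6,7}  (accept∈set)
'b' @ 5: {1,2,3,4,6,7}  (accept∈set)
'c' @ 6: {1,2,3,4,6,7}  (accept∈set)
'd' @ 7: {1,2,3,4,6,7}  (accept∈set)
after full input: {1,2,3,4,6,7}  (accept=1 in)

Answer: ACCEPT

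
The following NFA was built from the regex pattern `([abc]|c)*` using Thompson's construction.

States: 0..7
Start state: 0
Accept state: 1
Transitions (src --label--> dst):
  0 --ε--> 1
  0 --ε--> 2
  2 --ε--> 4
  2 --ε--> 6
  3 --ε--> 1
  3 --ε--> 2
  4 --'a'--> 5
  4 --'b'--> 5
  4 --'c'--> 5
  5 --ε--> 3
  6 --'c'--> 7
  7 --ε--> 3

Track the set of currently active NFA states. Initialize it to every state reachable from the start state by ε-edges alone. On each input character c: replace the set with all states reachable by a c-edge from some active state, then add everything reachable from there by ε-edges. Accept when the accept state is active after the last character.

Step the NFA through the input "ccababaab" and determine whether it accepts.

Answer: ACCEPT

Derivation:
initial (ε-close {0}): {0,1,2,4,6}
'c' @ 1: {1,2,3,4,5,6,7}  (accept∈set)
'c' @ 2: {1,2,3,4,5,6,7}  (accept∈set)
'a' @ 3: {1,2,3,4,5,6}  (accept∈set)
'b' @ 4: {1,2,3,4,5,6}  (accept∈set)
'a' @ 5: {1,2,3,4,5,6}  (accept∈set)
'b' @ 6: {1,2,3,4,5,6}  (accept∈set)
'a' @ 7: {1,2,3,4,5,6}  (accept∈set)
'a' @ 8: {1,2,3,4,5,6}  (accept∈set)
'b' @ 9: {1,2,3,4,5,6}  (accept∈set)
end set {1,2,3,4,5,6} — state 1 in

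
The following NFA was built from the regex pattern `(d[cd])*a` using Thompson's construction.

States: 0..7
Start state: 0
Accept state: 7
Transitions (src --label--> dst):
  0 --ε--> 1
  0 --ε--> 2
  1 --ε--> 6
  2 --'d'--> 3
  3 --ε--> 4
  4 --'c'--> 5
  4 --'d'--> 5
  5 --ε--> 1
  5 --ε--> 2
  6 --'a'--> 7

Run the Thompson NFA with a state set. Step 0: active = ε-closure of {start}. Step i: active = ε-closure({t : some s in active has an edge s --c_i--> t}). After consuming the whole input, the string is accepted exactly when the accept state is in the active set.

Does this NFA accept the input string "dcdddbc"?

Answer: REJECT

Steps:
initial (ε-close {0}): {0,1,2,6}
'd' @ 1: {3,4}
'c' @ 2: {1,2,5,6}
'd' @ 3: {3,4}
'd' @ 4: {1,2,5,6}
'd' @ 5: {3,4}
'b' @ 6: {}  — state set empty
rest 'c' ignored (set empty)
final: {}; accept 7 not in set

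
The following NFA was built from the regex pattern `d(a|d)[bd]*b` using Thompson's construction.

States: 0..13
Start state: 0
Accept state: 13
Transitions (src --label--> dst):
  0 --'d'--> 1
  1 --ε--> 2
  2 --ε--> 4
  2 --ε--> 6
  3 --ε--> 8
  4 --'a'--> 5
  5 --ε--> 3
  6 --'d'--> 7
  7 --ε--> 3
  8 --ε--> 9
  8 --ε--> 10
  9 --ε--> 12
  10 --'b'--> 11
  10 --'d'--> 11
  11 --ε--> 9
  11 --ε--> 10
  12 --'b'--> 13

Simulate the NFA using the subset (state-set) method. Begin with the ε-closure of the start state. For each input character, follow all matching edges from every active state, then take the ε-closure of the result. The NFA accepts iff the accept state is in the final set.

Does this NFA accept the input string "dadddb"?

S₀ = ε-closure({0}) = {0}
'd' @ 1: {1,2,4,6}
'a' @ 2: {3,5,8,9,10,12}
'd' @ 3: {9,10,11,12}
'd' @ 4: {9,10,11,12}
'd' @ 5: {9,10,11,12}
'b' @ 6: {9,10,11,12,13}  [accepting]
final: {9,10,11,12,13}; accept 13 in set

Answer: ACCEPT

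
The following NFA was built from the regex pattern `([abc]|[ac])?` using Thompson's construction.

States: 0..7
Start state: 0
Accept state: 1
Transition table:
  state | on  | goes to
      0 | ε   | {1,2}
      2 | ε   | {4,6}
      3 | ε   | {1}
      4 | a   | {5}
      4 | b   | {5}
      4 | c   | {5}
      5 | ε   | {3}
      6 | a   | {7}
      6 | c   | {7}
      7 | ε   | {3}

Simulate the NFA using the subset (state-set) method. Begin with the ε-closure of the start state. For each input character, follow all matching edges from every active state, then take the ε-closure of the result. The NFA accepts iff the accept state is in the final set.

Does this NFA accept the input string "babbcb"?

initial (ε-close {0}): {0,1,2,4,6}
'b' @ 1: {1,3,5}  [accepting]
'a' @ 2: {}  — dead — no transitions
rest 'bbcb' ignored (set empty)
after full input: {}  (accept=1 not in)

Answer: REJECT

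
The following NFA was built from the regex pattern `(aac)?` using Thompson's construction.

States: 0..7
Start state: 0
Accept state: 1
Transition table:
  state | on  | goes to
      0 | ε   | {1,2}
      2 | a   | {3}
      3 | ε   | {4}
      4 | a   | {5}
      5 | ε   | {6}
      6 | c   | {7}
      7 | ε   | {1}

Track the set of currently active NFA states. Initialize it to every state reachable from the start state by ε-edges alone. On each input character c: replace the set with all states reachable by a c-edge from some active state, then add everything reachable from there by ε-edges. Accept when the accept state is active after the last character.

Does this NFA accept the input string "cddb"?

initial (ε-close {0}): {0,1,2}
'c' @ 1: {}  — state set empty
rest 'ddb' ignored (set empty)
after full input: {}  (accept=1 not in)

Answer: REJECT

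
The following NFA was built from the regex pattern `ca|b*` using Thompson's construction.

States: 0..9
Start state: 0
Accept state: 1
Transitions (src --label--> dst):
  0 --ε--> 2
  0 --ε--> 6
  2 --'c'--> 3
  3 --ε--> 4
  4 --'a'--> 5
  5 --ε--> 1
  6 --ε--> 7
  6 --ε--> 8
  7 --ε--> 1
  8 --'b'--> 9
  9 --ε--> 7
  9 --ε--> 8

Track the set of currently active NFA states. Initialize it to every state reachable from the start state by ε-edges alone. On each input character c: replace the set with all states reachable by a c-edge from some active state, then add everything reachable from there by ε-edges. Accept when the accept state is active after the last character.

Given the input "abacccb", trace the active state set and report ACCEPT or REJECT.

start: ε-closure({0}) = {0,1,2,6,7,8}
'a' @ 1: {}  — dead — no transitions
rest 'bacccb' ignored (set empty)
after full input: {}  (accept=1 not in)

Answer: REJECT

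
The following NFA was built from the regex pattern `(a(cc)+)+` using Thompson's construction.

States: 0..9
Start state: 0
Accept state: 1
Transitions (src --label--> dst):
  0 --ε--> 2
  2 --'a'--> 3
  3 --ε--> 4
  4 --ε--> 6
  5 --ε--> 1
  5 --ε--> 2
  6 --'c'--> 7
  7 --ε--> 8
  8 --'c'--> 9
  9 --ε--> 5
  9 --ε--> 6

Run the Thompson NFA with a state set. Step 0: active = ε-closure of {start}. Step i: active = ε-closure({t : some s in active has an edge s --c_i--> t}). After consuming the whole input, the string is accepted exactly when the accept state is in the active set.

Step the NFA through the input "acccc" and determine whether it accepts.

initial (ε-close {0}): {0,2}
'a' @ 1: {3,4,6}
'c' @ 2: {7,8}
'c' @ 3: {1,2,5,6,9}  ✓accept
'c' @ 4: {7,8}
'c' @ 5: {1,2,5,6,9}  ✓accept
after full input: {1,2,5,6,9}  (accept=1 in)

Answer: ACCEPT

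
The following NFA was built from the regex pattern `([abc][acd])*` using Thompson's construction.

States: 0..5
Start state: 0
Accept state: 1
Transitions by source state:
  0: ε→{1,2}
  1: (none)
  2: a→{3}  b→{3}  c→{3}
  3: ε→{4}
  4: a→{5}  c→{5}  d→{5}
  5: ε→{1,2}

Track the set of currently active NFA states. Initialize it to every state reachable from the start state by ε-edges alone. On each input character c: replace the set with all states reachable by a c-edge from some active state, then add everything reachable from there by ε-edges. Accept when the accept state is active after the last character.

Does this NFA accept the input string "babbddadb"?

Answer: REJECT

Trace:
start: ε-closure({0}) = {0,1,2}
'b' @ 1: {3,4}
'a' @ 2: {1,2,5}  (accept∈set)
'b' @ 3: {3,4}
'b' @ 4: {}  — state set empty
rest 'ddadb' ignored (set empty)
final: {}; accept 1 not in set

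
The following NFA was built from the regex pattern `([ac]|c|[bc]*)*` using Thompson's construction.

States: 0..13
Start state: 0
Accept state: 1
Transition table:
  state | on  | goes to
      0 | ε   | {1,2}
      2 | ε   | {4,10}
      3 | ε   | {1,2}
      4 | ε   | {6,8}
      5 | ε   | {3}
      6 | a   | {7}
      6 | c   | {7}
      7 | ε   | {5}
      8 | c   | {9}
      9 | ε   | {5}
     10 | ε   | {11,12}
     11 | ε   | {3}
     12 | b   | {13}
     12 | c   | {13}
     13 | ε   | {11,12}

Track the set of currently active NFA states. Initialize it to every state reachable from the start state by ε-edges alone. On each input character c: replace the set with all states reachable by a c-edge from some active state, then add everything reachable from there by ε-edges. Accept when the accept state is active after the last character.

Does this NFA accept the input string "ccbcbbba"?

S₀ = ε-closure({0}) = {0,1,2,3,4,6,8,10,11,12}
'c' @ 1: {1,2,3,4,5,6,7,8,9,10,11,12,13}  [accepting]
'c' @ 2: {1,2,3,4,5,6,7,8,9,10,11,12,13}  [accepting]
'b' @ 3: {1,2,3,4,6,8,10,11,12,13}  [accepting]
'c' @ 4: {1,2,3,4,5,6,7,8,9,10,11,12,13}  [accepting]
'b' @ 5: {1,2,3,4,6,8,10,11,12,13}  [accepting]
'b' @ 6: {1,2,3,4,6,8,10,11,12,13}  [accepting]
'b' @ 7: {1,2,3,4,6,8,10,11,12,13}  [accepting]
'a' @ 8: {1,2,3,4,5,6,7,8,10,11,12}  [accepting]
end set {1,2,3,4,5,6,7,8,10,11,12} — state 1 in

Answer: ACCEPT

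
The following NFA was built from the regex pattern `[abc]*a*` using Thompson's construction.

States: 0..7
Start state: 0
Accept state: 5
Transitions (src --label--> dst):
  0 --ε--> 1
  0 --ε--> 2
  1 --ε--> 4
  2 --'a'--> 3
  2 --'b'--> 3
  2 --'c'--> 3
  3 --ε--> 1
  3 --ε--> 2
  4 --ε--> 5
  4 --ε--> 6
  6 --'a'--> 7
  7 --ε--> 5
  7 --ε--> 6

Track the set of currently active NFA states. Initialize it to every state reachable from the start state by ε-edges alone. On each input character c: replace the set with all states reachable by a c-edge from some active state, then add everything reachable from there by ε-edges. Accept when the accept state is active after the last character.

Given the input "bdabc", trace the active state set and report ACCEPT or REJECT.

initial (ε-close {0}): {0,1,2,4,5,6}
'b' @ 1: {1,2,3,4,5,6}  [accepting]
'd' @ 2: {}  — state set empty
rest 'abc' ignored (set empty)
end set {} — state 5 not in

Answer: REJECT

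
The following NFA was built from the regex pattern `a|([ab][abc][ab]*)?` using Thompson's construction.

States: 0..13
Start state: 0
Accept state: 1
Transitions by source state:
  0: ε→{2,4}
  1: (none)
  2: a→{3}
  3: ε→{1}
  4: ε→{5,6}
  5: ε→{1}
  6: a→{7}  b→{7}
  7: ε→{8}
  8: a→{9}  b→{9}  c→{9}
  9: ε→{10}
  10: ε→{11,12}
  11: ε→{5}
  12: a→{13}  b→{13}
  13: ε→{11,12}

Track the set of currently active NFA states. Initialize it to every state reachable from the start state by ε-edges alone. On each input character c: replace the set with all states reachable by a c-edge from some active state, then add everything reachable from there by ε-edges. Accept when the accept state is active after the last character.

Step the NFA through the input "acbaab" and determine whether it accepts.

Answer: ACCEPT

Trace:
start: ε-closure({0}) = {0,1,2,4,5,6}
'a' @ 1: {1,3,7,8}  ✓accept
'c' @ 2: {1,5,9,10,11,12}  ✓accept
'b' @ 3: {1,5,11,12,13}  ✓accept
'a' @ 4: {1,5,11,12,13}  ✓accept
'a' @ 5: {1,5,11,12,13}  ✓accept
'b' @ 6: {1,5,11,12,13}  ✓accept
after full input: {1,5,11,12,13}  (accept=1 in)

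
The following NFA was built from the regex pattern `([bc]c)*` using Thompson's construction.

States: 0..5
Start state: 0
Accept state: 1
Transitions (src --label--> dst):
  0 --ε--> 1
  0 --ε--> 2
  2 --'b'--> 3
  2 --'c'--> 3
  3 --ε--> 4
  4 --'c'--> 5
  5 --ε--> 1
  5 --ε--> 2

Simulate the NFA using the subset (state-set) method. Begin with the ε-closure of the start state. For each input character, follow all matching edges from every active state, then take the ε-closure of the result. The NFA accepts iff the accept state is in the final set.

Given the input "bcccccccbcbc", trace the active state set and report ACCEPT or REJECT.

Answer: ACCEPT

Derivation:
start: ε-closure({0}) = {0,1,2}
'b' @ 1: {3,4}
'c' @ 2: {1,2,5}  ✓accept
'c' @ 3: {3,4}
'c' @ 4: {1,2,5}  ✓accept
'c' @ 5: {3,4}
'c' @ 6: {1,2,5}  ✓accept
'c' @ 7: {3,4}
'c' @ 8: {1,2,5}  ✓accept
'b' @ 9: {3,4}
'c' @ 10: {1,2,5}  ✓accept
'b' @ 11: {3,4}
'c' @ 12: {1,2,5}  ✓accept
end set {1,2,5} — state 1 in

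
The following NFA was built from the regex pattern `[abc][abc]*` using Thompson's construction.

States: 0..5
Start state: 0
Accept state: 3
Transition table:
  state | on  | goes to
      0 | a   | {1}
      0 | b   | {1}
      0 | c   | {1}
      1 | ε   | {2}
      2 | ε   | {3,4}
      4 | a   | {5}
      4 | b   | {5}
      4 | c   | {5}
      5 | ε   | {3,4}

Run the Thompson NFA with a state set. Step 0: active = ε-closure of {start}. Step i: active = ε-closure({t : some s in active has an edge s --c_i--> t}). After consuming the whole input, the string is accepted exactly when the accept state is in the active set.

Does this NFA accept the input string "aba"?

Answer: ACCEPT

Derivation:
initial (ε-close {0}): {0}
'a' @ 1: {1,2,3,4}  (accept∈set)
'b' @ 2: {3,4,5}  (accept∈set)
'a' @ 3: {3,4,5}  (accept∈set)
after full input: {3,4,5}  (accept=3 in)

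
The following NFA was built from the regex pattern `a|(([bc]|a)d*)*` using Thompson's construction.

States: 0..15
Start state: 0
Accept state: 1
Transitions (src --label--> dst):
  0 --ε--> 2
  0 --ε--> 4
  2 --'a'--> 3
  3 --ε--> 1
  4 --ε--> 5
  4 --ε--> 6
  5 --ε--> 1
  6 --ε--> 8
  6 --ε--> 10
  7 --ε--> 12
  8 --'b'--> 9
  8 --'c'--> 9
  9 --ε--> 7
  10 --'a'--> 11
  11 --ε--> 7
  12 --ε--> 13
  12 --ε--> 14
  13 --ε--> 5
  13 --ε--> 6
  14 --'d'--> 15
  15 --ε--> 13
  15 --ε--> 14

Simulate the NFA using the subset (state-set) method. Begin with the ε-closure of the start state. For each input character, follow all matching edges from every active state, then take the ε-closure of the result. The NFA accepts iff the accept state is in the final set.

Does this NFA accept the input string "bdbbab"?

Answer: ACCEPT

Derivation:
S₀ = ε-closure({0}) = {0,1,2,4,5,6,8,10}
'b' @ 1: {1,5,6,7,8,9,10,12,13,14}  (accept∈set)
'd' @ 2: {1,5,6,8,10,13,14,15}  (accept∈set)
'b' @ 3: {1,5,6,7,8,9,10,12,13,14}  (accept∈set)
'b' @ 4: {1,5,6,7,8,9,10,12,13,14}  (accept∈set)
'a' @ 5: {1,5,6,7,8,10,11,12,13,14}  (accept∈set)
'b' @ 6: {1,5,6,7,8,9,10,12,13,14}  (accept∈set)
final: {1,5,6,7,8,9,10,12,13,14}; accept 1 in set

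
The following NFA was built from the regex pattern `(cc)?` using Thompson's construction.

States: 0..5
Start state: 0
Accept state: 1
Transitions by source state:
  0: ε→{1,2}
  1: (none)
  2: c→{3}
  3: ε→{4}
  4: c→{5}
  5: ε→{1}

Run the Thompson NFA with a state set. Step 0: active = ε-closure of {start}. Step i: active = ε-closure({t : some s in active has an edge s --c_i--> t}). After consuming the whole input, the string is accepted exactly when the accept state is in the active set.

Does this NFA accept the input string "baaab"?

Answer: REJECT

Steps:
start: ε-closure({0}) = {0,1,2}
'b' @ 1: {}  — dead — no transitions
rest 'aaab' ignored (set empty)
final: {}; accept 1 not in set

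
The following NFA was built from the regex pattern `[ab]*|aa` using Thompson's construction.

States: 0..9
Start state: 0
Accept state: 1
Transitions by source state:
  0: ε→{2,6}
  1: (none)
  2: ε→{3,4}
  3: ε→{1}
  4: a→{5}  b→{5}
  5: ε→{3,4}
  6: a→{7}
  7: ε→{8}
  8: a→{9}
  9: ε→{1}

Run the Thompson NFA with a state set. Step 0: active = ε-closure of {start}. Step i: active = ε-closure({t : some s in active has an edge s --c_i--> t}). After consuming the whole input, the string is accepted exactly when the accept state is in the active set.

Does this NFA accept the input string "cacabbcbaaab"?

Answer: REJECT

Trace:
initial (ε-close {0}): {0,1,2,3,4,6}
'c' @ 1: {}  — dead — no transitions
rest 'acabbcbaaab' ignored (set empty)
final: {}; accept 1 not in set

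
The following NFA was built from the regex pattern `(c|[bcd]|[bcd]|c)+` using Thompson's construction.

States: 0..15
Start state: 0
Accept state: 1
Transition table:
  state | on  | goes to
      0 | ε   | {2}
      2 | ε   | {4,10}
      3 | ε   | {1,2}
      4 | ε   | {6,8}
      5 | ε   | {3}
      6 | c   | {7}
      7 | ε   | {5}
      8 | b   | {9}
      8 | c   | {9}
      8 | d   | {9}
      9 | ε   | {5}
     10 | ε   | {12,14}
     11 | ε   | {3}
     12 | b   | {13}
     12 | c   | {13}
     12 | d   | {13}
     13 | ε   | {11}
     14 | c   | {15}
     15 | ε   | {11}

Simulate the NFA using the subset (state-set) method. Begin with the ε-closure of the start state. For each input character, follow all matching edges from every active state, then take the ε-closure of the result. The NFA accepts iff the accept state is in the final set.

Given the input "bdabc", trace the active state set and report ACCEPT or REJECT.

Answer: REJECT

Derivation:
start: ε-closure({0}) = {0,2,4,6,8,10,12,14}
'b' @ 1: {1,2,3,4,5,6,8,9,10,11,12,13,14}  (accept∈set)
'd' @ 2: {1,2,3,4,5,6,8,9,10,11,12,13,14}  (accept∈set)
'a' @ 3: {}  — dead — no transitions
rest 'bc' ignored (set empty)
final: {}; accept 1 not in set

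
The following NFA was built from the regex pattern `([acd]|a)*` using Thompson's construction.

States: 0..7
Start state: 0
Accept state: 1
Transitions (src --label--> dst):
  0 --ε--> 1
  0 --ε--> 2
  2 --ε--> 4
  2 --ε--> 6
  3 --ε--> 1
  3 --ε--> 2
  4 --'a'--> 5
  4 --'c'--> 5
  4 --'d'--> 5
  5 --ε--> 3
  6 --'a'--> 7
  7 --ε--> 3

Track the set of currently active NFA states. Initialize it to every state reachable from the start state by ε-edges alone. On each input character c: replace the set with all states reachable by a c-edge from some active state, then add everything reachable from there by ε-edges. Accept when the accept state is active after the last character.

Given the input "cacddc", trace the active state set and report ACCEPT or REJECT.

initial (ε-close {0}): {0,1,2,4,6}
'c' @ 1: {1,2,3,4,5,6}  [accepting]
'a' @ 2: {1,2,3,4,5,6,7}  [accepting]
'c' @ 3: {1,2,3,4,5,6}  [accepting]
'd' @ 4: {1,2,3,4,5,6}  [accepting]
'd' @ 5: {1,2,3,4,5,6}  [accepting]
'c' @ 6: {1,2,3,4,5,6}  [accepting]
final: {1,2,3,4,5,6}; accept 1 in set

Answer: ACCEPT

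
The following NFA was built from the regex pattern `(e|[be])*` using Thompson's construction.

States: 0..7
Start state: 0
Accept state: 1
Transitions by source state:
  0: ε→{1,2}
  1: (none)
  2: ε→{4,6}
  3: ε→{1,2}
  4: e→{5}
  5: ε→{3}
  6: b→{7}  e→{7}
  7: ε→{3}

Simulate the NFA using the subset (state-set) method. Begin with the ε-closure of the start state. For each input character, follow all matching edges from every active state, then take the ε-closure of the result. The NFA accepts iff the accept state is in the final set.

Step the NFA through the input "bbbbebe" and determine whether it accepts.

Answer: ACCEPT

Trace:
S₀ = ε-closure({0}) = {0,1,2,4,6}
'b' @ 1: {1,2,3,4,6,7}  (accept∈set)
'b' @ 2: {1,2,3,4,6,7}  (accept∈set)
'b' @ 3: {1,2,3,4,6,7}  (accept∈set)
'b' @ 4: {1,2,3,4,6,7}  (accept∈set)
'e' @ 5: {1,2,3,4,5,6,7}  (accept∈set)
'b' @ 6: {1,2,3,4,6,7}  (accept∈set)
'e' @ 7: {1,2,3,4,5,6,7}  (accept∈set)
end set {1,2,3,4,5,6,7} — state 1 in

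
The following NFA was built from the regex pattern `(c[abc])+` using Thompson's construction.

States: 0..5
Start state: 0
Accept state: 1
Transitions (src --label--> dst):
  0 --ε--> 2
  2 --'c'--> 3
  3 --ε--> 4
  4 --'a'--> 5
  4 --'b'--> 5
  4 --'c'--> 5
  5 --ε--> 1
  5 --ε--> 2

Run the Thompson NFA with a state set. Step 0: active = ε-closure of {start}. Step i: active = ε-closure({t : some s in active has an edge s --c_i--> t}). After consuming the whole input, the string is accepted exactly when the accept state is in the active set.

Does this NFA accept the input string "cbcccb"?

initial (ε-close {0}): {0,2}
'c' @ 1: {3,4}
'b' @ 2: {1,2,5}  [accepting]
'c' @ 3: {3,4}
'c' @ 4: {1,2,5}  [accepting]
'c' @ 5: {3,4}
'b' @ 6: {1,2,5}  [accepting]
end set {1,2,5} — state 1 in

Answer: ACCEPT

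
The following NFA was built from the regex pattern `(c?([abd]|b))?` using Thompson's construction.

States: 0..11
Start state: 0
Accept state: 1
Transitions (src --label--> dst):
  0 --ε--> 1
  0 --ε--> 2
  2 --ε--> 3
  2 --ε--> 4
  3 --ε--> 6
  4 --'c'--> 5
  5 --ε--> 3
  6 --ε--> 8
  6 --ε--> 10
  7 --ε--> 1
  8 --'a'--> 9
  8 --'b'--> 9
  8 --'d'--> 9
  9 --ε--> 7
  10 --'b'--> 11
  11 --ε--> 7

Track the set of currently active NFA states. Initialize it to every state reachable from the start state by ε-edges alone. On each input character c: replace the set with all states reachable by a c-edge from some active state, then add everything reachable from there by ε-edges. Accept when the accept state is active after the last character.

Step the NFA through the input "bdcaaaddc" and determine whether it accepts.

Answer: REJECT

Steps:
start: ε-closure({0}) = {0,1,2,3,4,6,8,10}
'b' @ 1: {1,7,9,11}  (accept∈set)
'd' @ 2: {}  — no active states
rest 'caaaddc' ignored (set empty)
final: {}; accept 1 not in set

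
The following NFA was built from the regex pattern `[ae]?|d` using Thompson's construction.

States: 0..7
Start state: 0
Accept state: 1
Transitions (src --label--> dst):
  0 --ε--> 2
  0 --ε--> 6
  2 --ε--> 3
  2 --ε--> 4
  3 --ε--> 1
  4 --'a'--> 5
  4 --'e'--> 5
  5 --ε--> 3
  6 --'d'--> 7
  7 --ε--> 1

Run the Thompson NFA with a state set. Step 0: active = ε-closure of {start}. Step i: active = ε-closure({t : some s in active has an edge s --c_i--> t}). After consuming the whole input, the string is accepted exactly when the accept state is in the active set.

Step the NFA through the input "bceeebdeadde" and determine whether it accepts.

initial (ε-close {0}): {0,1,2,3,4,6}
'b' @ 1: {}  — dead — no transitions
rest 'ceeebdeadde' ignored (set empty)
end set {} — state 1 not in

Answer: REJECT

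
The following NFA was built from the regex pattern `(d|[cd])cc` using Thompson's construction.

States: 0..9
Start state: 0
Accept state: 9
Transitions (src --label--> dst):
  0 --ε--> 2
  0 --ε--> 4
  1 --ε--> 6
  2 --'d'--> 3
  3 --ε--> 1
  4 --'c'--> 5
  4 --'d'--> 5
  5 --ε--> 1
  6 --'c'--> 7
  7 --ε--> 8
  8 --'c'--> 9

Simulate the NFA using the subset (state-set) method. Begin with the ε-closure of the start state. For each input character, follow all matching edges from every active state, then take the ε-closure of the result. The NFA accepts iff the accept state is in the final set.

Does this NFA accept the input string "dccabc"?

Answer: REJECT

Steps:
initial (ε-close {0}): {0,2,4}
'd' @ 1: {1,3,5,6}
'c' @ 2: {7,8}
'c' @ 3: {9}  (accept∈set)
'a' @ 4: {}  — state set empty
rest 'bc' ignored (set empty)
final: {}; accept 9 not in set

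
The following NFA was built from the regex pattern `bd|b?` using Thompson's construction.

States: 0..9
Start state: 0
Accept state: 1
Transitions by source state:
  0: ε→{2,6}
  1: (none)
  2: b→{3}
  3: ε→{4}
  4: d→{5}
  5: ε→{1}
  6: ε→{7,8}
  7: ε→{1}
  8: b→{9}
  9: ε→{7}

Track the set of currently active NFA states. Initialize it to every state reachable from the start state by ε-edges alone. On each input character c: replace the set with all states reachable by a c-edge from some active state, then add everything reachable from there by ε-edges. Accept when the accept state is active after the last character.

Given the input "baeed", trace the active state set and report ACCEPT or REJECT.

S₀ = ε-closure({0}) = {0,1,2,6,7,8}
'b' @ 1: {1,3,4,7,9}  [accepting]
'a' @ 2: {}  — no active states
rest 'eed' ignored (set empty)
after full input: {}  (accept=1 not in)

Answer: REJECT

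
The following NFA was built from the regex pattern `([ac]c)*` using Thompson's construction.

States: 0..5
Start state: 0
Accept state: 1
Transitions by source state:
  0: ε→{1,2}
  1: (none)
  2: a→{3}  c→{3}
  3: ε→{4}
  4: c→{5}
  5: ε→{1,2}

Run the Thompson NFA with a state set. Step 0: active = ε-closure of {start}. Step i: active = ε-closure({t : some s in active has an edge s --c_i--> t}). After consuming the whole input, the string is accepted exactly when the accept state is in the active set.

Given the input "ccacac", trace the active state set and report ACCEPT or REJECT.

S₀ = ε-closure({0}) = {0,1,2}
'c' @ 1: {3,4}
'c' @ 2: {1,2,5}  (accept∈set)
'a' @ 3: {3,4}
'c' @ 4: {1,2,5}  (accept∈set)
'a' @ 5: {3,4}
'c' @ 6: {1,2,5}  (accept∈set)
after full input: {1,2,5}  (accept=1 in)

Answer: ACCEPT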